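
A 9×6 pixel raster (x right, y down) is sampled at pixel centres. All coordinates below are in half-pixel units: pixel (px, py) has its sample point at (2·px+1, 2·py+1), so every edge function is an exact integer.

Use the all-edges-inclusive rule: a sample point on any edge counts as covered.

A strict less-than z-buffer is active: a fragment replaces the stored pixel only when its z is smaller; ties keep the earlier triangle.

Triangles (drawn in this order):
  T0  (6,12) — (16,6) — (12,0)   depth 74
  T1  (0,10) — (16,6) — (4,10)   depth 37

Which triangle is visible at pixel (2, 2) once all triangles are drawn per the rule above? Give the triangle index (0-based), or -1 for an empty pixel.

T0:
  2·area = 84  (B↔C swapped to make it positive)
  edge (6, 12)→(12, 0): d=(6,-12) inclusive
  edge (12, 0)→(16, 6): d=(4,6) inclusive
  edge (16, 6)→(6, 12): d=(-10,6) inclusive
    (5,1)@(11, 3): e=[6,18,60] → X
    (6,1)@(13, 3): e=[30,6,48] → X
    (7,1)@(15, 3): e=[54,-6,36] → .
    (5,2)@(11, 5): e=[18,26,40] → X
    (7,2)@(15, 5): e=[66,2,16] → X
    (8,2)@(17, 5): e=[90,-10,4] → .
    (4,3)@(9, 7): e=[6,46,32] → X
    (7,3)@(15, 7): e=[78,10,-4] → .
    (4,4)@(9, 9): e=[18,54,12] → X
    (5,4)@(11, 9): e=[42,42,0] → X  [on edge]
    (6,4)@(13, 9): e=[66,30,-12] → .
    (3,5)@(7, 11): e=[6,74,4] → X
  covered (11 px):
    . . . . . . . . .
    . . . . . X X . .
    . . . . . X X X .
    . . . . X X X . .
    . . . . X X . . .
    . . . X . . . . .
T1:
  2·area = 16
  edge (0, 10)→(16, 6): d=(16,-4) inclusive
  edge (16, 6)→(4, 10): d=(-12,4) inclusive
  edge (4, 10)→(0, 10): d=(-4,0) inclusive
    (6,3)@(13, 7): e=[4,0,12] → X  [on edge]
    (7,3)@(15, 7): e=[12,-8,12] → .
    (2,4)@(5, 9): e=[4,8,4] → X
    (3,4)@(7, 9): e=[12,0,4] → X  [on edge]
    (4,4)@(9, 9): e=[20,-8,4] → .
    (6,4)@(13, 9): e=[36,-24,4] → .
    (0,5)@(1, 11): e=[20,0,-4] → .  [on edge]
    (2,5)@(5, 11): e=[36,-16,-4] → .
    (3,5)@(7, 11): e=[44,-24,-4] → .
  covered (3 px):
    . . . . . . . . .
    . . . . . . . . .
    . . . . . . . . .
    . . . . . . X . .
    . . X X . . . . .
    . . . . . . . . .

Z-buffer (winner per pixel, '.' = empty):
  . . . . . . . . .
  . . . . . 0 0 . .
  . . . . . 0 0 0 .
  . . . . 0 0 1 . .
  . . 1 1 0 0 . . .
  . . . 0 . . . . .

Answer: -1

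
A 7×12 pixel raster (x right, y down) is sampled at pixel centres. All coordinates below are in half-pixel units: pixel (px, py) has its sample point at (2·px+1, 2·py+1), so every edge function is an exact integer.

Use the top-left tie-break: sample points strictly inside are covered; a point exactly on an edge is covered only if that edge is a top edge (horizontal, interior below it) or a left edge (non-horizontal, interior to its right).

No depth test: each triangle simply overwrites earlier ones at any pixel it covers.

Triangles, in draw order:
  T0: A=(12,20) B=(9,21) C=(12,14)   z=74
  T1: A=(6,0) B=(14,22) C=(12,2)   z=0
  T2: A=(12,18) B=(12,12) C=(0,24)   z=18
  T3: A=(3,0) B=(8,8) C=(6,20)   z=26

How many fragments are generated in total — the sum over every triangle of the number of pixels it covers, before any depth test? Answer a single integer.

T0:
  2·area = 18
  edge (12, 20)→(9, 21): d=(-3,1) right/bottom  bias=-1
  edge (9, 21)→(12, 14): d=(3,-7) top-left  bias=+0
  edge (12, 14)→(12, 20): d=(0,6) right/bottom  bias=-1
    (5,8)@(11, 17): e=[10,2,6] → █
    (6,8)@(13, 17): e=[8,16,-6] → ·
    (5,9)@(11, 19): e=[4,8,6] → █
    (6,9)@(13, 19): e=[2,22,-6] → ·
    (4,10)@(9, 21): e=[0,0,18] → ·  [on edge]
    (5,10)@(11, 21): e=[-2,14,6] → ·
    (1,11)@(3, 23): e=[0,-36,54] → ·  [on edge]
  covered (2 px):
    · · · · · · ·
    · · · · · · ·
    · · · · · · ·
    · · · · · · ·
    · · · · · · ·
    · · · · · · ·
    · · · · · · ·
    · · · · · · ·
    · · · · · █ ·
    · · · · · █ ·
    · · · · · · ·
    · · · · · · ·
T1:
  2·area = 116  (B↔C swapped to make it positive)
  edge (6, 0)→(12, 2): d=(6,2) right/bottom  bias=-1
  edge (12, 2)→(14, 22): d=(2,20) right/bottom  bias=-1
  edge (14, 22)→(6, 0): d=(-8,-22) top-left  bias=+0
    (3,0)@(7, 1): e=[4,98,14] → █
    (4,0)@(9, 1): e=[0,58,58] → ·  [on edge]
    (3,1)@(7, 3): e=[16,102,-2] → ·
    (4,1)@(9, 3): e=[12,62,42] → █
    (5,1)@(11, 3): e=[8,22,86] → █
    (6,1)@(13, 3): e=[4,-18,130] → ·
    (4,2)@(9, 5): e=[24,66,26] → █
    (6,2)@(13, 5): e=[16,-14,114] → ·
    (4,3)@(9, 7): e=[36,70,10] → █
    (6,3)@(13, 7): e=[28,-10,98] → ·
    (4,4)@(9, 9): e=[48,74,-6] → ·
    (5,4)@(11, 9): e=[44,34,38] → █
  covered (14 px):
    · · · █ · · ·
    · · · · █ █ ·
    · · · · █ █ ·
    · · · · █ █ ·
    · · · · · █ ·
    · · · · · █ ·
    · · · · · █ █
    · · · · · · █
    · · · · · · █
    · · · · · · █
    · · · · · · ·
    · · · · · · ·
T2:
  2·area = 72  (B↔C swapped to make it positive)
  edge (12, 18)→(0, 24): d=(-12,6) right/bottom  bias=-1
  edge (0, 24)→(12, 12): d=(12,-12) top-left  bias=+0
  edge (12, 12)→(12, 18): d=(0,6) right/bottom  bias=-1
    (6,5)@(13, 11): e=[78,0,-6] → ·  [on edge]
    (5,6)@(11, 13): e=[66,0,6] → █  [on edge]
    (6,6)@(13, 13): e=[54,24,-6] → ·
    (4,7)@(9, 15): e=[54,0,18] → █  [on edge]
    (6,7)@(13, 15): e=[30,48,-6] → ·
    (3,8)@(7, 17): e=[42,0,30] → █  [on edge]
    (6,8)@(13, 17): e=[6,72,-6] → ·
    (2,9)@(5, 19): e=[30,0,42] → █  [on edge]
    (5,9)@(11, 19): e=[-6,72,6] → ·
    (1,10)@(3, 21): e=[18,0,54] → █  [on edge]
    (3,10)@(7, 21): e=[-6,48,30] → ·
    (4,10)@(9, 21): e=[-18,72,18] → ·
    (0,11)@(1, 23): e=[6,0,66] → █  [on edge]
  covered (12 px):
    · · · · · · ·
    · · · · · · ·
    · · · · · · ·
    · · · · · · ·
    · · · · · · ·
    · · · · · · ·
    · · · · · █ ·
    · · · · █ █ ·
    · · · █ █ █ ·
    · · █ █ █ · ·
    · █ █ · · · ·
    █ · · · · · ·
T3:
  2·area = 76
  edge (3, 0)→(8, 8): d=(5,8) right/bottom  bias=-1
  edge (8, 8)→(6, 20): d=(-2,12) right/bottom  bias=-1
  edge (6, 20)→(3, 0): d=(-3,-20) top-left  bias=+0
    (2,2)@(5, 5): e=[9,42,25] → █
    (3,2)@(7, 5): e=[-7,18,65] → ·
    (2,3)@(5, 7): e=[19,38,19] → █
    (3,3)@(7, 7): e=[3,14,59] → █
    (4,3)@(9, 7): e=[-13,-10,99] → ·
    (2,4)@(5, 9): e=[29,34,13] → █
    (4,4)@(9, 9): e=[-3,-14,93] → ·
    (2,5)@(5, 11): e=[39,30,7] → █
    (4,5)@(9, 11): e=[7,-18,87] → ·
    (2,6)@(5, 13): e=[49,26,1] → █
    (4,6)@(9, 13): e=[17,-22,81] → ·
    (2,7)@(5, 15): e=[59,22,-5] → ·
  covered (9 px):
    · · · · · · ·
    · · · · · · ·
    · · █ · · · ·
    · · █ █ · · ·
    · · █ █ · · ·
    · · █ █ · · ·
    · · █ █ · · ·
    · · · · · · ·
    · · · · · · ·
    · · · · · · ·
    · · · · · · ·
    · · · · · · ·

Result: 37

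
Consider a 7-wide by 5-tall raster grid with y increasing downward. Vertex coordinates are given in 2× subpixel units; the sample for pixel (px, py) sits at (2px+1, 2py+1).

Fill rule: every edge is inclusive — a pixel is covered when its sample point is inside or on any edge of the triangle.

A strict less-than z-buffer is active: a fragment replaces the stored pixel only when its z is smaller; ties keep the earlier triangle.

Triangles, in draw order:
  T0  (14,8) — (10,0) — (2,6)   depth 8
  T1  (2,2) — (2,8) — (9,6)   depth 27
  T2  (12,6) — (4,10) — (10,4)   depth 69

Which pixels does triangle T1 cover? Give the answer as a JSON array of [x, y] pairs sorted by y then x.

T0:
  2·area = 88  (B↔C swapped to make it positive)
  edge (14, 8)→(2, 6): d=(-12,-2) inclusive
  edge (2, 6)→(10, 0): d=(8,-6) inclusive
  edge (10, 0)→(14, 8): d=(4,8) inclusive
    (4,0)@(9, 1): e=[74,2,12] → █
    (5,0)@(11, 1): e=[78,14,-4] → ·
    (3,1)@(7, 3): e=[46,6,36] → █
    (5,1)@(11, 3): e=[54,30,4] → █
    (6,1)@(13, 3): e=[58,42,-12] → ·
    (2,2)@(5, 5): e=[18,10,60] → █
    (6,2)@(13, 5): e=[34,58,-4] → ·
    (2,3)@(5, 7): e=[-6,26,68] → ·
    (3,3)@(7, 7): e=[-2,38,52] → ·
    (4,3)@(9, 7): e=[2,50,36] → █
    (6,3)@(13, 7): e=[10,74,4] → █
    (4,4)@(9, 9): e=[-22,66,44] → ·
  covered (11 px):
    · · · · █ · ·
    · · · █ █ █ ·
    · · █ █ █ █ ·
    · · · · █ █ █
    · · · · · · ·
T1:
  2·area = 42  (B↔C swapped to make it positive)
  edge (2, 2)→(9, 6): d=(7,4) inclusive
  edge (9, 6)→(2, 8): d=(-7,2) inclusive
  edge (2, 8)→(2, 2): d=(0,-6) inclusive
    (1,1)@(3, 3): e=[3,33,6] → █
    (2,1)@(5, 3): e=[-5,29,18] → ·
    (1,2)@(3, 5): e=[17,19,6] → █
    (2,2)@(5, 5): e=[9,15,18] → █
    (3,2)@(7, 5): e=[1,11,30] → █
    (4,2)@(9, 5): e=[-7,7,42] → ·
    (1,3)@(3, 7): e=[31,5,6] → █
    (3,3)@(7, 7): e=[15,-3,30] → ·
    (1,4)@(3, 9): e=[45,-9,6] → ·
    (2,4)@(5, 9): e=[37,-13,18] → ·
  covered (6 px):
    · · · · · · ·
    · █ · · · · ·
    · █ █ █ · · ·
    · █ █ · · · ·
    · · · · · · ·
T2:
  2·area = 24
  edge (12, 6)→(4, 10): d=(-8,4) inclusive
  edge (4, 10)→(10, 4): d=(6,-6) inclusive
  edge (10, 4)→(12, 6): d=(2,2) inclusive
    (3,0)@(7, 1): e=[60,-36,0] → ·  [on edge]
    (6,0)@(13, 1): e=[36,0,-12] → ·  [on edge]
    (4,1)@(9, 3): e=[36,-12,0] → ·  [on edge]
    (5,1)@(11, 3): e=[28,0,-4] → ·  [on edge]
    (4,2)@(9, 5): e=[20,0,4] → █  [on edge]
    (5,2)@(11, 5): e=[12,12,0] → █  [on edge]
    (6,2)@(13, 5): e=[4,24,-4] → ·
    (3,3)@(7, 7): e=[12,0,12] → █  [on edge]
    (5,3)@(11, 7): e=[-4,24,4] → ·
    (6,3)@(13, 7): e=[-12,36,0] → ·  [on edge]
    (2,4)@(5, 9): e=[4,0,20] → █  [on edge]
    (3,4)@(7, 9): e=[-4,12,16] → ·
  covered (5 px):
    · · · · · · ·
    · · · · · · ·
    · · · · █ █ ·
    · · · █ █ · ·
    · · █ · · · ·

Final: [[1,1],[1,2],[2,2],[3,2],[1,3],[2,3]]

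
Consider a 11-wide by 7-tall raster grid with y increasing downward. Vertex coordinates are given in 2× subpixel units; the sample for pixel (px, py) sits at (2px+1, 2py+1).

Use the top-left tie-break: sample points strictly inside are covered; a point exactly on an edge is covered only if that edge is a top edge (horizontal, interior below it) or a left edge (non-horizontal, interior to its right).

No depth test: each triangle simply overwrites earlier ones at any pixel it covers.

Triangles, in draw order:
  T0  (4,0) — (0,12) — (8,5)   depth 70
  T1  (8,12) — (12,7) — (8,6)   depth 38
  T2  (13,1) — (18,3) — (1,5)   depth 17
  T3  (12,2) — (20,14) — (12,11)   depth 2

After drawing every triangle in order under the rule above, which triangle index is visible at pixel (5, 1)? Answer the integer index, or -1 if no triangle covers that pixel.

T0:
  2·area = 68  (B↔C swapped to make it positive)
  edge (4, 0)→(8, 5): d=(4,5) right/bottom  bias=-1
  edge (8, 5)→(0, 12): d=(-8,7) right/bottom  bias=-1
  edge (0, 12)→(4, 0): d=(4,-12) top-left  bias=+0
    (1,1)@(3, 3): e=[17,51,0] → X  [on edge]
    (2,1)@(5, 3): e=[7,37,24] → X
    (3,1)@(7, 3): e=[-3,23,48] → .
    (1,2)@(3, 5): e=[25,35,8] → X
    (3,2)@(7, 5): e=[5,7,56] → X
    (4,2)@(9, 5): e=[-5,-7,80] → .
    (1,3)@(3, 7): e=[33,19,16] → X
    (3,3)@(7, 7): e=[13,-9,64] → .
    (0,4)@(1, 9): e=[51,17,0] → X  [on edge]
    (2,4)@(5, 9): e=[31,-11,48] → .
    (0,5)@(1, 11): e=[59,1,8] → X
    (1,5)@(3, 11): e=[49,-13,32] → .
  covered (10 px):
    . . . . . . . . . . .
    . X X . . . . . . . .
    . X X X . . . . . . .
    . X X . . . . . . . .
    X X . . . . . . . . .
    X . . . . . . . . . .
    . . . . . . . . . . .
T1:
  2·area = 24  (B↔C swapped to make it positive)
  edge (8, 12)→(8, 6): d=(0,-6) top-left  bias=+0
  edge (8, 6)→(12, 7): d=(4,1) right/bottom  bias=-1
  edge (12, 7)→(8, 12): d=(-4,5) right/bottom  bias=-1
    (4,3)@(9, 7): e=[6,3,15] → X
    (5,3)@(11, 7): e=[18,1,5] → X
    (6,3)@(13, 7): e=[30,-1,-5] → .
    (4,4)@(9, 9): e=[6,11,7] → X
    (5,4)@(11, 9): e=[18,9,-3] → .
    (4,5)@(9, 11): e=[6,19,-1] → .
  covered (3 px):
    . . . . . . . . . . .
    . . . . . . . . . . .
    . . . . . . . . . . .
    . . . . X X . . . . .
    . . . . X . . . . . .
    . . . . . . . . . . .
    . . . . . . . . . . .
T2:
  2·area = 44
  edge (13, 1)→(18, 3): d=(5,2) right/bottom  bias=-1
  edge (18, 3)→(1, 5): d=(-17,2) right/bottom  bias=-1
  edge (1, 5)→(13, 1): d=(12,-4) top-left  bias=+0
    (6,0)@(13, 1): e=[0,44,0] → .  [on edge]
    (3,1)@(7, 3): e=[22,22,0] → X  [on edge]
    (4,1)@(9, 3): e=[18,18,8] → X
    (5,1)@(11, 3): e=[14,14,16] → X
    (6,1)@(13, 3): e=[10,10,24] → X
    (7,1)@(15, 3): e=[6,6,32] → X
    (8,1)@(17, 3): e=[2,2,40] → X
    (9,1)@(19, 3): e=[-2,-2,48] → .
    (0,2)@(1, 5): e=[44,0,0] → .  [on edge]
    (3,2)@(7, 5): e=[32,-12,24] → .
    (4,2)@(9, 5): e=[28,-16,32] → .
    (5,2)@(11, 5): e=[24,-20,40] → .
  covered (6 px):
    . . . . . . . . . . .
    . . . X X X X X X . .
    . . . . . . . . . . .
    . . . . . . . . . . .
    . . . . . . . . . . .
    . . . . . . . . . . .
    . . . . . . . . . . .
T3:
  2·area = 72
  edge (12, 2)→(20, 14): d=(8,12) right/bottom  bias=-1
  edge (20, 14)→(12, 11): d=(-8,-3) top-left  bias=+0
  edge (12, 11)→(12, 2): d=(0,-9) top-left  bias=+0
    (6,2)@(13, 5): e=[12,51,9] → X
    (7,2)@(15, 5): e=[-12,57,27] → .
    (6,3)@(13, 7): e=[28,35,9] → X
    (7,3)@(15, 7): e=[4,41,27] → X
    (8,3)@(17, 7): e=[-20,47,45] → .
    (6,4)@(13, 9): e=[44,19,9] → X
    (8,4)@(17, 9): e=[-4,31,45] → .
    (6,5)@(13, 11): e=[60,3,9] → X
    (8,5)@(17, 11): e=[12,15,45] → X
    (9,5)@(19, 11): e=[-12,21,63] → .
    (6,6)@(13, 13): e=[76,-13,9] → .
    (7,6)@(15, 13): e=[52,-7,27] → .
  covered (9 px):
    . . . . . . . . . . .
    . . . . . . . . . . .
    . . . . . . X . . . .
    . . . . . . X X . . .
    . . . . . . X X . . .
    . . . . . . X X X . .
    . . . . . . . . . X .

Z-buffer (winner per pixel, '.' = empty):
  . . . . . . . . . . .
  . 0 0 2 2 2 2 2 2 . .
  . 0 0 0 . . 3 . . . .
  . 0 0 . 1 1 3 3 . . .
  0 0 . . 1 . 3 3 . . .
  0 . . . . . 3 3 3 . .
  . . . . . . . . . 3 .

Result: 2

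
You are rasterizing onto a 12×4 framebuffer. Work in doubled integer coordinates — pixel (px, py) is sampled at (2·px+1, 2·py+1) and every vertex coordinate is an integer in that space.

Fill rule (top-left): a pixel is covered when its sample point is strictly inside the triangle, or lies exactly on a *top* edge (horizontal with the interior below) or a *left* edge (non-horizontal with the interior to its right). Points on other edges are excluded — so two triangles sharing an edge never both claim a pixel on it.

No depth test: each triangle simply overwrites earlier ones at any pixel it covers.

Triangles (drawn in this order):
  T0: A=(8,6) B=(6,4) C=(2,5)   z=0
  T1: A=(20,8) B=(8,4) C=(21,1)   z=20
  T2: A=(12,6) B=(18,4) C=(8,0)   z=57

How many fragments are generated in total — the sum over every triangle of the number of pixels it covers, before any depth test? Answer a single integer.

T0:
  2·area = 10  (B↔C swapped to make it positive)
  edge (8, 6)→(2, 5): d=(-6,-1) top-left  bias=+0
  edge (2, 5)→(6, 4): d=(4,-1) top-left  bias=+0
  edge (6, 4)→(8, 6): d=(2,2) right/bottom  bias=-1
    (1,0)@(3, 1): e=[25,-15,0] → ·  [on edge]
    (2,1)@(5, 3): e=[15,-5,0] → ·  [on edge]
    (1,2)@(3, 5): e=[1,1,8] → #
    (2,2)@(5, 5): e=[3,3,4] → #
    (3,2)@(7, 5): e=[5,5,0] → ·  [on edge]
    (1,3)@(3, 7): e=[-11,9,12] → ·
    (2,3)@(5, 7): e=[-9,11,8] → ·
    (4,3)@(9, 7): e=[-5,15,0] → ·  [on edge]
  covered (2 px):
    · · · · · · · · · · · ·
    · · · · · · · · · · · ·
    · # # · · · · · · · · ·
    · · · · · · · · · · · ·
T1:
  2·area = 88
  edge (20, 8)→(8, 4): d=(-12,-4) top-left  bias=+0
  edge (8, 4)→(21, 1): d=(13,-3) top-left  bias=+0
  edge (21, 1)→(20, 8): d=(-1,7) right/bottom  bias=-1
    (10,0)@(21, 1): e=[88,0,0] → ·  [on edge]
    (2,1)@(5, 3): e=[0,-22,110] → ·  [on edge]
    (6,1)@(13, 3): e=[32,2,54] → #
    (7,1)@(15, 3): e=[40,8,40] → #
    (8,1)@(17, 3): e=[48,14,26] → #
    (9,1)@(19, 3): e=[56,20,12] → #
    (10,1)@(21, 3): e=[64,26,-2] → ·
    (5,2)@(11, 5): e=[0,22,66] → #  [on edge]
    (10,2)@(21, 5): e=[40,52,-4] → ·
    (5,3)@(11, 7): e=[-24,48,64] → ·
    (6,3)@(13, 7): e=[-16,54,50] → ·
    (7,3)@(15, 7): e=[-8,60,36] → ·
    (8,3)@(17, 7): e=[0,66,22] → #  [on edge]
  covered (11 px):
    · · · · · · · · · · · ·
    · · · · · · # # # # · ·
    · · · · · # # # # # · ·
    · · · · · · · · # # · ·
T2:
  2·area = 44  (B↔C swapped to make it positive)
  edge (12, 6)→(8, 0): d=(-4,-6) top-left  bias=+0
  edge (8, 0)→(18, 4): d=(10,4) right/bottom  bias=-1
  edge (18, 4)→(12, 6): d=(-6,2) right/bottom  bias=-1
    (4,0)@(9, 1): e=[2,6,36] → #
    (5,0)@(11, 1): e=[14,-2,32] → ·
    (4,1)@(9, 3): e=[-6,26,24] → ·
    (5,1)@(11, 3): e=[6,18,20] → #
    (6,1)@(13, 3): e=[18,10,16] → #
    (7,1)@(15, 3): e=[30,2,12] → #
    (8,1)@(17, 3): e=[42,-6,8] → ·
    (10,1)@(21, 3): e=[66,-22,0] → ·  [on edge]
    (5,2)@(11, 5): e=[-2,38,8] → ·
    (6,2)@(13, 5): e=[10,30,4] → #
    (7,2)@(15, 5): e=[22,22,0] → ·  [on edge]
    (4,3)@(9, 7): e=[-22,66,0] → ·  [on edge]
  covered (5 px):
    · · · · # · · · · · · ·
    · · · · · # # # · · · ·
    · · · · · · # · · · · ·
    · · · · · · · · · · · ·

Answer: 18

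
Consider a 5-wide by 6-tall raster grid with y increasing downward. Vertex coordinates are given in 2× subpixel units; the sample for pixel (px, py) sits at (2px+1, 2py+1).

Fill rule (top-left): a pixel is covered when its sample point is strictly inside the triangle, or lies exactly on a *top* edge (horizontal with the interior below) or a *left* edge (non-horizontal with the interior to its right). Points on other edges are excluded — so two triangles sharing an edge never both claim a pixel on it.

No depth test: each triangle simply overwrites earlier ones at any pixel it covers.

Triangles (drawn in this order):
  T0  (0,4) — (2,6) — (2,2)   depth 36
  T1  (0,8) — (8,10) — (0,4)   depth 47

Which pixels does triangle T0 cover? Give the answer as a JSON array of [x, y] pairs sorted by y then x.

T0:
  2·area = 8  (B↔C swapped to make it positive)
  edge (0, 4)→(2, 2): d=(2,-2) top-left  bias=+0
  edge (2, 2)→(2, 6): d=(0,4) right/bottom  bias=-1
  edge (2, 6)→(0, 4): d=(-2,-2) top-left  bias=+0
    (1,0)@(3, 1): e=[0,-4,12] → ·  [on edge]
    (0,1)@(1, 3): e=[0,4,4] → #  [on edge]
    (1,1)@(3, 3): e=[4,-4,8] → ·
    (0,2)@(1, 5): e=[4,4,0] → #  [on edge]
    (1,2)@(3, 5): e=[8,-4,4] → ·
    (0,3)@(1, 7): e=[8,4,-4] → ·
    (1,3)@(3, 7): e=[12,-4,0] → ·  [on edge]
    (2,4)@(5, 9): e=[20,-12,0] → ·  [on edge]
    (3,5)@(7, 11): e=[28,-20,0] → ·  [on edge]
  covered (2 px):
    · · · · ·
    # · · · ·
    # · · · ·
    · · · · ·
    · · · · ·
    · · · · ·
T1:
  2·area = 32  (B↔C swapped to make it positive)
  edge (0, 8)→(0, 4): d=(0,-4) top-left  bias=+0
  edge (0, 4)→(8, 10): d=(8,6) right/bottom  bias=-1
  edge (8, 10)→(0, 8): d=(-8,-2) top-left  bias=+0
    (0,2)@(1, 5): e=[4,2,26] → #
    (1,2)@(3, 5): e=[12,-10,30] → ·
    (0,3)@(1, 7): e=[4,18,10] → #
    (1,3)@(3, 7): e=[12,6,14] → #
    (2,3)@(5, 7): e=[20,-6,18] → ·
    (0,4)@(1, 9): e=[4,34,-6] → ·
    (1,4)@(3, 9): e=[12,22,-2] → ·
    (2,4)@(5, 9): e=[20,10,2] → #
    (3,4)@(7, 9): e=[28,-2,6] → ·
    (2,5)@(5, 11): e=[20,26,-14] → ·
  covered (4 px):
    · · · · ·
    · · · · ·
    # · · · ·
    # # · · ·
    · · # · ·
    · · · · ·

Result: [[0,1],[0,2]]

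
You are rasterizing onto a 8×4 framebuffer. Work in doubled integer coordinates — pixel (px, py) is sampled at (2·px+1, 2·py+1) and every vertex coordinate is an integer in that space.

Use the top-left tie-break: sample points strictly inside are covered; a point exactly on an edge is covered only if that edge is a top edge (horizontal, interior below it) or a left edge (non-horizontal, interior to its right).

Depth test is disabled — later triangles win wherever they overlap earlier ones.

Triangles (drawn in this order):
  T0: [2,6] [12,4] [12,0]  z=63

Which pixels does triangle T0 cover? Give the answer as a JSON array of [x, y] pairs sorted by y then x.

T0:
  2·area = 40  (B↔C swapped to make it positive)
  edge (2, 6)→(12, 0): d=(10,-6) top-left  bias=+0
  edge (12, 0)→(12, 4): d=(0,4) right/bottom  bias=-1
  edge (12, 4)→(2, 6): d=(-10,2) right/bottom  bias=-1
    (5,0)@(11, 1): e=[4,4,32] → █
    (6,0)@(13, 1): e=[16,-4,28] → ·
    (3,1)@(7, 3): e=[0,20,20] → █  [on edge]
    (4,1)@(9, 3): e=[12,12,16] → █
    (6,1)@(13, 3): e=[36,-4,8] → ·
    (2,2)@(5, 5): e=[8,28,4] → █
    (3,2)@(7, 5): e=[20,20,0] → ·  [on edge]
    (4,2)@(9, 5): e=[32,12,-4] → ·
    (5,2)@(11, 5): e=[44,4,-8] → ·
    (2,3)@(5, 7): e=[28,28,-16] → ·
  covered (5 px):
    · · · · · █ · ·
    · · · █ █ █ · ·
    · · █ · · · · ·
    · · · · · · · ·

Result: [[5,0],[3,1],[4,1],[5,1],[2,2]]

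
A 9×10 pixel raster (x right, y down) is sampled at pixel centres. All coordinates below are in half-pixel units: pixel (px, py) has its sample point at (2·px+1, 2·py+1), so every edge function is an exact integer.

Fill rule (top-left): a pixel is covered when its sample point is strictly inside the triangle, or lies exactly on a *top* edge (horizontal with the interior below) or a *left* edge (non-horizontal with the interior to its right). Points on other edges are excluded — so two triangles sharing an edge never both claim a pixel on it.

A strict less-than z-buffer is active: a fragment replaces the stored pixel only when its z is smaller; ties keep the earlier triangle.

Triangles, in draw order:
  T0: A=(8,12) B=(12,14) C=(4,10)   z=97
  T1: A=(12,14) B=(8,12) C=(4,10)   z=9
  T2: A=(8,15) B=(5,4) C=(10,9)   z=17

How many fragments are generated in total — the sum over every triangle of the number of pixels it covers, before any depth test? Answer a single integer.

T0:
  degenerate (2·area = 0) — covers nothing
T1:
  degenerate (2·area = 0) — covers nothing
T2:
  2·area = 40
  edge (8, 15)→(5, 4): d=(-3,-11) top-left  bias=+0
  edge (5, 4)→(10, 9): d=(5,5) right/bottom  bias=-1
  edge (10, 9)→(8, 15): d=(-2,6) right/bottom  bias=-1
    (3,3)@(7, 7): e=[13,5,22] → X
    (4,3)@(9, 7): e=[35,-5,10] → .
    (3,4)@(7, 9): e=[7,15,18] → X
    (4,4)@(9, 9): e=[29,5,6] → X
    (5,4)@(11, 9): e=[51,-5,-6] → .
    (3,5)@(7, 11): e=[1,25,14] → X
    (5,5)@(11, 11): e=[45,5,-10] → .
    (3,6)@(7, 13): e=[-5,35,10] → .
    (4,6)@(9, 13): e=[17,25,-2] → .
  covered (5 px):
    . . . . . . . . .
    . . . . . . . . .
    . . . . . . . . .
    . . . X . . . . .
    . . . X X . . . .
    . . . X X . . . .
    . . . . . . . . .
    . . . . . . . . .
    . . . . . . . . .
    . . . . . . . . .

Final: 5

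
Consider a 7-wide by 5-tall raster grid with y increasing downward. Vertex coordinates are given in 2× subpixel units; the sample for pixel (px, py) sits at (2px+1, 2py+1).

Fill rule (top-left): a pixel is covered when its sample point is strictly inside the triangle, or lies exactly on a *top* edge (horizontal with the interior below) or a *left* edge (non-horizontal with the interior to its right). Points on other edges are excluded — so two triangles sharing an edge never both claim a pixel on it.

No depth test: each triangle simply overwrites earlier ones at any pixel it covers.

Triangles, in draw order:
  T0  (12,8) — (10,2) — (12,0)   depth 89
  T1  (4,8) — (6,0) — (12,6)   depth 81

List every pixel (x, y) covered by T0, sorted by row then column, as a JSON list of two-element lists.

T0:
  2·area = 16
  edge (12, 8)→(10, 2): d=(-2,-6) top-left  bias=+0
  edge (10, 2)→(12, 0): d=(2,-2) top-left  bias=+0
  edge (12, 0)→(12, 8): d=(0,8) right/bottom  bias=-1
    (5,0)@(11, 1): e=[8,0,8] → X  [on edge]
    (6,0)@(13, 1): e=[20,4,-8] → .
    (4,1)@(9, 3): e=[-8,0,24] → .  [on edge]
    (5,1)@(11, 3): e=[4,4,8] → X
    (6,1)@(13, 3): e=[16,8,-8] → .
    (3,2)@(7, 5): e=[-24,0,40] → .  [on edge]
    (5,2)@(11, 5): e=[0,8,8] → X  [on edge]
    (6,2)@(13, 5): e=[12,12,-8] → .
    (2,3)@(5, 7): e=[-40,0,56] → .  [on edge]
    (5,3)@(11, 7): e=[-4,12,8] → .
    (1,4)@(3, 9): e=[-56,0,72] → .  [on edge]
  covered (3 px):
    . . . . . X .
    . . . . . X .
    . . . . . X .
    . . . . . . .
    . . . . . . .
T1:
  2·area = 60
  edge (4, 8)→(6, 0): d=(2,-8) top-left  bias=+0
  edge (6, 0)→(12, 6): d=(6,6) right/bottom  bias=-1
  edge (12, 6)→(4, 8): d=(-8,2) right/bottom  bias=-1
    (3,0)@(7, 1): e=[10,0,50] → .  [on edge]
    (3,1)@(7, 3): e=[14,12,34] → X
    (4,1)@(9, 3): e=[30,0,30] → .  [on edge]
    (2,2)@(5, 5): e=[2,36,22] → X
    (4,2)@(9, 5): e=[34,12,14] → X
    (5,2)@(11, 5): e=[50,0,10] → .  [on edge]
    (2,3)@(5, 7): e=[6,48,6] → X
    (4,3)@(9, 7): e=[38,24,-2] → .
    (6,3)@(13, 7): e=[70,0,-10] → .  [on edge]
    (2,4)@(5, 9): e=[10,60,-10] → .
    (3,4)@(7, 9): e=[26,48,-14] → .
  covered (6 px):
    . . . . . . .
    . . . X . . .
    . . X X X . .
    . . X X . . .
    . . . . . . .

Result: [[5,0],[5,1],[5,2]]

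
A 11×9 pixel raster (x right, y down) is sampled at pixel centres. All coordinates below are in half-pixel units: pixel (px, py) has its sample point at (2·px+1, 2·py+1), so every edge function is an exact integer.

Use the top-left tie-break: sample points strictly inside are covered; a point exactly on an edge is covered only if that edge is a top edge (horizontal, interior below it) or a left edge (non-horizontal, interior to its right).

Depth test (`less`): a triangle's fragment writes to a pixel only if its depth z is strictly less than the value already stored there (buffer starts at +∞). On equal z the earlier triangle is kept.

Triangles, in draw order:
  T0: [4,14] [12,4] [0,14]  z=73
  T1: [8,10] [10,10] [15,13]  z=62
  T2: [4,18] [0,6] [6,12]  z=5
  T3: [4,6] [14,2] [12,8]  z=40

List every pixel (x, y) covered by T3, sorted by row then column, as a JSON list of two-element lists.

T0:
  2·area = 40  (B↔C swapped to make it positive)
  edge (4, 14)→(0, 14): d=(-4,0) right/bottom  bias=-1
  edge (0, 14)→(12, 4): d=(12,-10) top-left  bias=+0
  edge (12, 4)→(4, 14): d=(-8,10) right/bottom  bias=-1
    (5,2)@(11, 5): e=[36,2,2] → X
    (6,2)@(13, 5): e=[36,22,-18] → .
    (4,3)@(9, 7): e=[28,6,6] → X
    (5,3)@(11, 7): e=[28,26,-14] → .
    (3,4)@(7, 9): e=[20,10,10] → X
    (4,4)@(9, 9): e=[20,30,-10] → .
    (2,5)@(5, 11): e=[12,14,14] → X
    (3,5)@(7, 11): e=[12,34,-6] → .
    (1,6)@(3, 13): e=[4,18,18] → X
    (2,6)@(5, 13): e=[4,38,-2] → .
    (1,7)@(3, 15): e=[-4,42,2] → .
  covered (5 px):
    . . . . . . . . . . .
    . . . . . . . . . . .
    . . . . . X . . . . .
    . . . . X . . . . . .
    . . . X . . . . . . .
    . . X . . . . . . . .
    . X . . . . . . . . .
    . . . . . . . . . . .
    . . . . . . . . . . .
T1:
  2·area = 6
  edge (8, 10)→(10, 10): d=(2,0) top-left  bias=+0
  edge (10, 10)→(15, 13): d=(5,3) right/bottom  bias=-1
  edge (15, 13)→(8, 10): d=(-7,-3) top-left  bias=+0
    (0,3)@(1, 7): e=[-6,12,0] → .  [on edge]
    (2,3)@(5, 7): e=[-6,0,12] → .  [on edge]
    (5,5)@(11, 11): e=[2,2,2] → X
    (6,5)@(13, 11): e=[2,-4,8] → .
    (5,6)@(11, 13): e=[6,12,-12] → .
    (7,6)@(15, 13): e=[6,0,0] → .  [on edge]
  covered (1 px):
    . . . . . . . . . . .
    . . . . . . . . . . .
    . . . . . . . . . . .
    . . . . . . . . . . .
    . . . . . . . . . . .
    . . . . . X . . . . .
    . . . . . . . . . . .
    . . . . . . . . . . .
    . . . . . . . . . . .
T2:
  2·area = 48
  edge (4, 18)→(0, 6): d=(-4,-12) top-left  bias=+0
  edge (0, 6)→(6, 12): d=(6,6) right/bottom  bias=-1
  edge (6, 12)→(4, 18): d=(-2,6) right/bottom  bias=-1
    (4,1)@(9, 3): e=[120,-72,0] → .  [on edge]
    (0,3)@(1, 7): e=[8,0,40] → .  [on edge]
    (0,4)@(1, 9): e=[0,12,36] → X  [on edge]
    (1,4)@(3, 9): e=[24,0,24] → .  [on edge]
    (3,4)@(7, 9): e=[72,-24,0] → .  [on edge]
    (0,5)@(1, 11): e=[-8,24,32] → .
    (1,5)@(3, 11): e=[16,12,20] → X
    (2,5)@(5, 11): e=[40,0,8] → .  [on edge]
    (1,6)@(3, 13): e=[8,24,16] → X
    (2,6)@(5, 13): e=[32,12,4] → X
    (3,6)@(7, 13): e=[56,0,-8] → .  [on edge]
    (1,7)@(3, 15): e=[0,36,12] → X  [on edge]
    (2,7)@(5, 15): e=[24,24,0] → .  [on edge]
    (4,7)@(9, 15): e=[72,0,-24] → .  [on edge]
    (5,8)@(11, 17): e=[88,0,-40] → .  [on edge]
  covered (5 px):
    . . . . . . . . . . .
    . . . . . . . . . . .
    . . . . . . . . . . .
    . . . . . . . . . . .
    X . . . . . . . . . .
    . X . . . . . . . . .
    . X X . . . . . . . .
    . X . . . . . . . . .
    . . . . . . . . . . .
T3:
  2·area = 52
  edge (4, 6)→(14, 2): d=(10,-4) top-left  bias=+0
  edge (14, 2)→(12, 8): d=(-2,6) right/bottom  bias=-1
  edge (12, 8)→(4, 6): d=(-8,-2) top-left  bias=+0
    (6,1)@(13, 3): e=[6,4,42] → X
    (7,1)@(15, 3): e=[14,-8,46] → .
    (3,2)@(7, 5): e=[2,36,14] → X
    (4,2)@(9, 5): e=[10,24,18] → X
    (5,2)@(11, 5): e=[18,12,22] → X
    (6,2)@(13, 5): e=[26,0,26] → .  [on edge]
    (3,3)@(7, 7): e=[22,32,-2] → .
    (4,3)@(9, 7): e=[30,20,2] → X
    (6,3)@(13, 7): e=[46,-4,10] → .
    (4,4)@(9, 9): e=[50,16,-14] → .
    (5,4)@(11, 9): e=[58,4,-10] → .
    (5,5)@(11, 11): e=[78,0,-26] → .  [on edge]
    (4,8)@(9, 17): e=[130,0,-78] → .  [on edge]
  covered (6 px):
    . . . . . . . . . . .
    . . . . . . X . . . .
    . . . X X X . . . . .
    . . . . X X . . . . .
    . . . . . . . . . . .
    . . . . . . . . . . .
    . . . . . . . . . . .
    . . . . . . . . . . .
    . . . . . . . . . . .

Final: [[6,1],[3,2],[4,2],[5,2],[4,3],[5,3]]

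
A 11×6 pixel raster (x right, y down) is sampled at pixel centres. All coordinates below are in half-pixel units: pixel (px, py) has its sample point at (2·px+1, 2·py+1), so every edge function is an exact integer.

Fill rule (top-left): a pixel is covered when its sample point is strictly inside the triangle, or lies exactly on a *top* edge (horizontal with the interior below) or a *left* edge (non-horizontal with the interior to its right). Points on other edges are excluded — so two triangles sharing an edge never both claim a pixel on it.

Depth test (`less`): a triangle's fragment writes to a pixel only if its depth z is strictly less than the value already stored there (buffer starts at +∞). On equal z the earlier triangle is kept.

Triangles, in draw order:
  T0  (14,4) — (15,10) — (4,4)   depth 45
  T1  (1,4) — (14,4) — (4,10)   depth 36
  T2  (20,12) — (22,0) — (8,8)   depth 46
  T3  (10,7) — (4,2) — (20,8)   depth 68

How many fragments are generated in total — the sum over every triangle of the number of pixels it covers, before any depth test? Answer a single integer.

T0:
  2·area = 60
  edge (14, 4)→(15, 10): d=(1,6) right/bottom  bias=-1
  edge (15, 10)→(4, 4): d=(-11,-6) top-left  bias=+0
  edge (4, 4)→(14, 4): d=(10,0) top-left  bias=+0
    (3,2)@(7, 5): e=[43,7,10] → X
    (4,2)@(9, 5): e=[31,19,10] → X
    (5,2)@(11, 5): e=[19,31,10] → X
    (6,2)@(13, 5): e=[7,43,10] → X
    (7,2)@(15, 5): e=[-5,55,10] → .
    (3,3)@(7, 7): e=[45,-15,30] → .
    (4,3)@(9, 7): e=[33,-3,30] → .
    (5,3)@(11, 7): e=[21,9,30] → X
    (7,3)@(15, 7): e=[-3,33,30] → .
    (5,4)@(11, 9): e=[23,-13,50] → .
    (6,4)@(13, 9): e=[11,-1,50] → .
  covered (6 px):
    . . . . . . . . . . .
    . . . . . . . . . . .
    . . . X X X X . . . .
    . . . . . X X . . . .
    . . . . . . . . . . .
    . . . . . . . . . . .
T1:
  2·area = 78
  edge (1, 4)→(14, 4): d=(13,0) top-left  bias=+0
  edge (14, 4)→(4, 10): d=(-10,6) right/bottom  bias=-1
  edge (4, 10)→(1, 4): d=(-3,-6) top-left  bias=+0
    (9,0)@(19, 1): e=[-39,0,117] → .  [on edge]
    (1,2)@(3, 5): e=[13,56,9] → X
    (2,2)@(5, 5): e=[13,44,21] → X
    (3,2)@(7, 5): e=[13,32,33] → X
    (4,2)@(9, 5): e=[13,20,45] → X
    (5,2)@(11, 5): e=[13,8,57] → X
    (6,2)@(13, 5): e=[13,-4,69] → .
    (1,3)@(3, 7): e=[39,36,3] → X
    (4,3)@(9, 7): e=[39,0,39] → .  [on edge]
    (5,3)@(11, 7): e=[39,-12,51] → .
    (1,4)@(3, 9): e=[65,16,-3] → .
    (2,4)@(5, 9): e=[65,4,9] → X
  covered (9 px):
    . . . . . . . . . . .
    . . . . . . . . . . .
    . X X X X X . . . . .
    . X X X . . . . . . .
    . . X . . . . . . . .
    . . . . . . . . . . .
T2:
  2·area = 152  (B↔C swapped to make it positive)
  edge (20, 12)→(8, 8): d=(-12,-4) top-left  bias=+0
  edge (8, 8)→(22, 0): d=(14,-8) top-left  bias=+0
  edge (22, 0)→(20, 12): d=(-2,12) right/bottom  bias=-1
    (10,0)@(21, 1): e=[136,6,10] → X
    (8,1)@(17, 3): e=[96,2,54] → X
    (9,1)@(19, 3): e=[104,18,30] → X
    (7,2)@(15, 5): e=[64,14,74] → X
    (2,3)@(5, 7): e=[0,-38,190] → .  [on edge]
    (5,3)@(11, 7): e=[24,10,118] → X
    (6,3)@(13, 7): e=[32,26,94] → X
    (10,3)@(21, 7): e=[64,90,-2] → .
    (5,4)@(11, 9): e=[0,38,114] → X  [on edge]
    (10,4)@(21, 9): e=[40,118,-6] → .
    (5,5)@(11, 11): e=[-24,66,110] → .
    (6,5)@(13, 11): e=[-16,82,86] → .
    (8,5)@(17, 11): e=[0,114,38] → X  [on edge]
  covered (20 px):
    . . . . . . . . . . X
    . . . . . . . . X X X
    . . . . . . . X X X X
    . . . . . X X X X X .
    . . . . . X X X X X .
    . . . . . . . . X X .
T3:
  2·area = 44
  edge (10, 7)→(4, 2): d=(-6,-5) top-left  bias=+0
  edge (4, 2)→(20, 8): d=(16,6) right/bottom  bias=-1
  edge (20, 8)→(10, 7): d=(-10,-1) top-left  bias=+0
    (4,2)@(9, 5): e=[7,18,19] → X
    (5,2)@(11, 5): e=[17,6,21] → X
    (6,2)@(13, 5): e=[27,-6,23] → .
    (4,3)@(9, 7): e=[-5,50,-1] → .
    (5,3)@(11, 7): e=[5,38,1] → X
    (6,3)@(13, 7): e=[15,26,3] → X
    (7,3)@(15, 7): e=[25,14,5] → X
    (8,3)@(17, 7): e=[35,2,7] → X
    (9,3)@(19, 7): e=[45,-10,9] → .
    (5,4)@(11, 9): e=[-7,70,-19] → .
    (6,4)@(13, 9): e=[3,58,-17] → .
    (7,4)@(15, 9): e=[13,46,-15] → .
  covered (6 px):
    . . . . . . . . . . .
    . . . . . . . . . . .
    . . . . X X . . . . .
    . . . . . X X X X . .
    . . . . . . . . . . .
    . . . . . . . . . . .

Result: 41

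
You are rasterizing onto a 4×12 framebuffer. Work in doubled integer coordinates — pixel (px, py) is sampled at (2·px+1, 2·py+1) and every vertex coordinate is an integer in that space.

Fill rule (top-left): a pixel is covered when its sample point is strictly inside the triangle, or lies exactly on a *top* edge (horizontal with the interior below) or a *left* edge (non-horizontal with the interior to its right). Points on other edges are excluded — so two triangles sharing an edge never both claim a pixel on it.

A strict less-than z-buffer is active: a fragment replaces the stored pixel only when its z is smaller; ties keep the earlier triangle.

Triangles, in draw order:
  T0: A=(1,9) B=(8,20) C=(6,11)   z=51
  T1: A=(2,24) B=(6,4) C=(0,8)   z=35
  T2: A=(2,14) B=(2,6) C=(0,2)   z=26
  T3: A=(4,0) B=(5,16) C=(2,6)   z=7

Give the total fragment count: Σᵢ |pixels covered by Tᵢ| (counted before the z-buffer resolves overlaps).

T0:
  2·area = 41  (B↔C swapped to make it positive)
  edge (1, 9)→(6, 11): d=(5,2) right/bottom  bias=-1
  edge (6, 11)→(8, 20): d=(2,9) right/bottom  bias=-1
  edge (8, 20)→(1, 9): d=(-7,-11) top-left  bias=+0
    (0,4)@(1, 9): e=[0,41,0] → ·  [on edge]
    (1,5)@(3, 11): e=[6,27,8] → █
    (2,5)@(5, 11): e=[2,9,30] → █
    (3,5)@(7, 11): e=[-2,-9,52] → ·
    (1,6)@(3, 13): e=[16,31,-6] → ·
    (2,6)@(5, 13): e=[12,13,16] → █
    (3,6)@(7, 13): e=[8,-5,38] → ·
    (2,7)@(5, 15): e=[22,17,2] → █
    (3,7)@(7, 15): e=[18,-1,24] → ·
    (2,8)@(5, 17): e=[32,21,-12] → ·
    (3,8)@(7, 17): e=[28,3,10] → █
    (3,9)@(7, 19): e=[38,7,-4] → ·
  covered (5 px):
    · · · ·
    · · · ·
    · · · ·
    · · · ·
    · · · ·
    · █ █ ·
    · · █ ·
    · · █ ·
    · · · █
    · · · ·
    · · · ·
    · · · ·
T1:
  2·area = 104  (B↔C swapped to make it positive)
  edge (2, 24)→(0, 8): d=(-2,-16) top-left  bias=+0
  edge (0, 8)→(6, 4): d=(6,-4) top-left  bias=+0
  edge (6, 4)→(2, 24): d=(-4,20) right/bottom  bias=-1
    (2,2)@(5, 5): e=[86,2,16] → █
    (3,2)@(7, 5): e=[118,10,-24] → ·
    (1,3)@(3, 7): e=[50,6,48] → █
    (3,3)@(7, 7): e=[114,22,-32] → ·
    (0,4)@(1, 9): e=[14,10,80] → █
    (2,4)@(5, 9): e=[78,26,0] → ·  [on edge]
    (0,5)@(1, 11): e=[10,22,72] → █
    (2,5)@(5, 11): e=[74,38,-8] → ·
    (0,6)@(1, 13): e=[6,34,64] → █
    (2,6)@(5, 13): e=[70,50,-16] → ·
    (0,7)@(1, 15): e=[2,46,56] → █
    (2,7)@(5, 15): e=[66,62,-24] → ·
    (1,9)@(3, 19): e=[26,78,0] → ·  [on edge]
  covered (12 px):
    · · · ·
    · · · ·
    · · █ ·
    · █ █ ·
    █ █ · ·
    █ █ · ·
    █ █ · ·
    █ █ · ·
    · █ · ·
    · · · ·
    · · · ·
    · · · ·
T2:
  2·area = 16  (B↔C swapped to make it positive)
  edge (2, 14)→(0, 2): d=(-2,-12) top-left  bias=+0
  edge (0, 2)→(2, 6): d=(2,4) right/bottom  bias=-1
  edge (2, 6)→(2, 14): d=(0,8) right/bottom  bias=-1
    (0,2)@(1, 5): e=[6,2,8] → █
    (1,2)@(3, 5): e=[30,-6,-8] → ·
    (0,3)@(1, 7): e=[2,6,8] → █
    (1,3)@(3, 7): e=[26,-2,-8] → ·
    (0,4)@(1, 9): e=[-2,10,8] → ·
  covered (2 px):
    · · · ·
    · · · ·
    █ · · ·
    █ · · ·
    · · · ·
    · · · ·
    · · · ·
    · · · ·
    · · · ·
    · · · ·
    · · · ·
    · · · ·
T3:
  2·area = 38
  edge (4, 0)→(5, 16): d=(1,16) right/bottom  bias=-1
  edge (5, 16)→(2, 6): d=(-3,-10) top-left  bias=+0
  edge (2, 6)→(4, 0): d=(2,-6) top-left  bias=+0
    (1,1)@(3, 3): e=[19,19,0] → █  [on edge]
    (2,1)@(5, 3): e=[-13,39,12] → ·
    (1,2)@(3, 5): e=[21,13,4] → █
    (2,2)@(5, 5): e=[-11,33,16] → ·
    (1,3)@(3, 7): e=[23,7,8] → █
    (2,3)@(5, 7): e=[-9,27,20] → ·
    (0,4)@(1, 9): e=[57,-19,0] → ·  [on edge]
    (1,4)@(3, 9): e=[25,1,12] → █
    (2,4)@(5, 9): e=[-7,21,24] → ·
    (1,5)@(3, 11): e=[27,-5,16] → ·
  covered (4 px):
    · · · ·
    · █ · ·
    · █ · ·
    · █ · ·
    · █ · ·
    · · · ·
    · · · ·
    · · · ·
    · · · ·
    · · · ·
    · · · ·
    · · · ·

Final: 23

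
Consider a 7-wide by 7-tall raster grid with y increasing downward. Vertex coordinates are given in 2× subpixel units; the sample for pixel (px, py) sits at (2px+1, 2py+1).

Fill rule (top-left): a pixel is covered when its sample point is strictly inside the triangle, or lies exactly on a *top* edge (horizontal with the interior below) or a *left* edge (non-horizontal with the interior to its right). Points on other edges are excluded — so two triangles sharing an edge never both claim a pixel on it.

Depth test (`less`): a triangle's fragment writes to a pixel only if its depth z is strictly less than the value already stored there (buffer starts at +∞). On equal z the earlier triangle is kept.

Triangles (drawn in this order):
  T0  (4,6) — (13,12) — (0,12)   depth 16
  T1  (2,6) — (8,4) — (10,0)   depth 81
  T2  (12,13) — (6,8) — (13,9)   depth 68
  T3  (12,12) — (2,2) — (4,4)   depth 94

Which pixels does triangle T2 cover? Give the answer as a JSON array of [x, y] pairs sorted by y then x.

T0:
  2·area = 78
  edge (4, 6)→(13, 12): d=(9,6) right/bottom  bias=-1
  edge (13, 12)→(0, 12): d=(-13,0) right/bottom  bias=-1
  edge (0, 12)→(4, 6): d=(4,-6) top-left  bias=+0
    (2,3)@(5, 7): e=[3,65,10] → X
    (3,3)@(7, 7): e=[-9,65,22] → .
    (1,4)@(3, 9): e=[33,39,6] → X
    (3,4)@(7, 9): e=[9,39,30] → X
    (4,4)@(9, 9): e=[-3,39,42] → .
    (0,5)@(1, 11): e=[63,13,2] → X
    (4,5)@(9, 11): e=[15,13,50] → X
    (5,5)@(11, 11): e=[3,13,62] → X
    (6,5)@(13, 11): e=[-9,13,74] → .
    (0,6)@(1, 13): e=[81,-13,10] → .
    (1,6)@(3, 13): e=[69,-13,22] → .
    (2,6)@(5, 13): e=[57,-13,34] → .
  covered (10 px):
    . . . . . . .
    . . . . . . .
    . . . . . . .
    . . X . . . .
    . X X X . . .
    X X X X X X .
    . . . . . . .
T1:
  2·area = 20  (B↔C swapped to make it positive)
  edge (2, 6)→(10, 0): d=(8,-6) top-left  bias=+0
  edge (10, 0)→(8, 4): d=(-2,4) right/bottom  bias=-1
  edge (8, 4)→(2, 6): d=(-6,2) right/bottom  bias=-1
    (4,0)@(9, 1): e=[2,2,16] → X
    (5,0)@(11, 1): e=[14,-6,12] → .
    (3,1)@(7, 3): e=[6,6,8] → X
    (4,1)@(9, 3): e=[18,-2,4] → .
    (5,1)@(11, 3): e=[30,-10,0] → .  [on edge]
    (2,2)@(5, 5): e=[10,10,0] → .  [on edge]
    (3,2)@(7, 5): e=[22,2,-4] → .
  covered (2 px):
    . . . . X . .
    . . . X . . .
    . . . . . . .
    . . . . . . .
    . . . . . . .
    . . . . . . .
    . . . . . . .
T2:
  2·area = 29
  edge (12, 13)→(6, 8): d=(-6,-5) top-left  bias=+0
  edge (6, 8)→(13, 9): d=(7,1) right/bottom  bias=-1
  edge (13, 9)→(12, 13): d=(-1,4) right/bottom  bias=-1
    (4,4)@(9, 9): e=[9,4,16] → X
    (5,4)@(11, 9): e=[19,2,8] → X
    (6,4)@(13, 9): e=[29,0,0] → .  [on edge]
    (4,5)@(9, 11): e=[-3,18,14] → .
    (5,5)@(11, 11): e=[7,16,6] → X
    (6,5)@(13, 11): e=[17,14,-2] → .
    (5,6)@(11, 13): e=[-5,30,4] → .
  covered (3 px):
    . . . . . . .
    . . . . . . .
    . . . . . . .
    . . . . . . .
    . . . . X X .
    . . . . . X .
    . . . . . . .
T3:
  degenerate (2·area = 0) — covers nothing

Final: [[4,4],[5,4],[5,5]]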